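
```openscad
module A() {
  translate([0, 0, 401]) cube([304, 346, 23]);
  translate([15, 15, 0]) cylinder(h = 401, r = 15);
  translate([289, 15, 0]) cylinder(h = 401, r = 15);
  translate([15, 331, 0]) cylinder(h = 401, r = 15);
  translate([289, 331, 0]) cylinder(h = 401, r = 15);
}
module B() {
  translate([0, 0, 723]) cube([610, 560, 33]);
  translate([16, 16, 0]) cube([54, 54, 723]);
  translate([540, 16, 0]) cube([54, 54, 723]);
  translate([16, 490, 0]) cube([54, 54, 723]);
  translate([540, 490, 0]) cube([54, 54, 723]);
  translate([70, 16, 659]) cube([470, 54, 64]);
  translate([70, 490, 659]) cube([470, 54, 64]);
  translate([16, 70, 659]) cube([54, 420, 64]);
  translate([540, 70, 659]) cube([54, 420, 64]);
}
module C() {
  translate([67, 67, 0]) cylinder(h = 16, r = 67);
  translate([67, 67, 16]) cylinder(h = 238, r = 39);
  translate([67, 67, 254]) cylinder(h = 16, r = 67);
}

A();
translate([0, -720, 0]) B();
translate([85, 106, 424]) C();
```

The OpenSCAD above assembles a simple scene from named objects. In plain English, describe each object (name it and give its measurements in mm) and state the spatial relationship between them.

A is a four-legged stool. The seat is 304×346 mm, 23 mm thick, top at z = 424 mm. It stands on four round legs, each 30 mm in diameter, from z = 0 to the seat underside, each leg's axis is inset half a diameter from the nearest pair of seat edges (so the leg's bounding box is flush with the corner).

B is a rectangular dining table. The top is 610×560×33 mm with its upper surface at z = 756 mm. It stands on four 54×54 mm square legs, each inset 16 mm from the nearest pair of top edges, running from the floor to the underside of the top. Four apron rails, 54 mm thick and 64 mm tall, run between adjacent legs with their top edges flush with the underside of the top and their outer faces flush with the legs' outer faces.

C is a spool: two coaxial disc flanges of radius 67 mm and thickness 16 mm, joined by a core cylinder of radius 39 mm and height 238 mm. The lower flange rests on z = 0 and the three cylinders share a vertical axis.

The table is on the floor beside the stool on its −y side. The spool is on top of the stool, centred.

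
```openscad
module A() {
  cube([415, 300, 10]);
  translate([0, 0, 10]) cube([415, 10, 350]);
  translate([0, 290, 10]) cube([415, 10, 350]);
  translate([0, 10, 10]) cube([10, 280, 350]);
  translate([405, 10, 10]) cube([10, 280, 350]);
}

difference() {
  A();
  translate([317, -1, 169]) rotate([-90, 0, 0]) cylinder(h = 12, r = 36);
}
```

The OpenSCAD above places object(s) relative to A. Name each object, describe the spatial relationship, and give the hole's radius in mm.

The subtracted cylinder has r = 36 mm.

A is an open box. The open box has a circular hole through its front wall. The hole's radius is 36 mm.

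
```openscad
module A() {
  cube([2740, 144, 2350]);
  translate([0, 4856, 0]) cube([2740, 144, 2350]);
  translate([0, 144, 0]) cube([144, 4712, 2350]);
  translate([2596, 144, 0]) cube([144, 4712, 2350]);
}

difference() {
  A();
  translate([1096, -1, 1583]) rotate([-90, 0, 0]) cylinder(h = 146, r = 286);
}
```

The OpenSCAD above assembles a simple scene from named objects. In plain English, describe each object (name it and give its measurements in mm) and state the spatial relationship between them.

A is the wall frame of a small rectangular building: four walls, each 2350 mm tall and 144 mm thick, enclosing a footprint 2740 mm (x) by 5000 mm (y) outside-to-outside, with no floor or roof. The front and back walls (the −y and +y sides) span the full width; the two side walls fit between them.

The house frame has a circular hole of radius 286 mm through its front wall, centred at (x = 1096, z = 1583).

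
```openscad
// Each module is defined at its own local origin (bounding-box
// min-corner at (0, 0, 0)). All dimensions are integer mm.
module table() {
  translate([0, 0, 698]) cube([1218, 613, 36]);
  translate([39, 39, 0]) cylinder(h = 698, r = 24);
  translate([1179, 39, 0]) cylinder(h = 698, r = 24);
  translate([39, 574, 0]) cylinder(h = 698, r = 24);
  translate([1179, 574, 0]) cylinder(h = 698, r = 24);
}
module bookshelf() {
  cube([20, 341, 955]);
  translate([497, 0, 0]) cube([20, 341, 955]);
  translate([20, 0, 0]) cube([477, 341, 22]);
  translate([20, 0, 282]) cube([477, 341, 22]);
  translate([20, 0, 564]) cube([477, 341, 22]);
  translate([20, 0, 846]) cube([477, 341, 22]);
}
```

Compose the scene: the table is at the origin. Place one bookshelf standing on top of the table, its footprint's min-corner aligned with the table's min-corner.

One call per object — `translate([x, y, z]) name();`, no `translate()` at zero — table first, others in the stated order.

table();
translate([0, 0, 734]) bookshelf();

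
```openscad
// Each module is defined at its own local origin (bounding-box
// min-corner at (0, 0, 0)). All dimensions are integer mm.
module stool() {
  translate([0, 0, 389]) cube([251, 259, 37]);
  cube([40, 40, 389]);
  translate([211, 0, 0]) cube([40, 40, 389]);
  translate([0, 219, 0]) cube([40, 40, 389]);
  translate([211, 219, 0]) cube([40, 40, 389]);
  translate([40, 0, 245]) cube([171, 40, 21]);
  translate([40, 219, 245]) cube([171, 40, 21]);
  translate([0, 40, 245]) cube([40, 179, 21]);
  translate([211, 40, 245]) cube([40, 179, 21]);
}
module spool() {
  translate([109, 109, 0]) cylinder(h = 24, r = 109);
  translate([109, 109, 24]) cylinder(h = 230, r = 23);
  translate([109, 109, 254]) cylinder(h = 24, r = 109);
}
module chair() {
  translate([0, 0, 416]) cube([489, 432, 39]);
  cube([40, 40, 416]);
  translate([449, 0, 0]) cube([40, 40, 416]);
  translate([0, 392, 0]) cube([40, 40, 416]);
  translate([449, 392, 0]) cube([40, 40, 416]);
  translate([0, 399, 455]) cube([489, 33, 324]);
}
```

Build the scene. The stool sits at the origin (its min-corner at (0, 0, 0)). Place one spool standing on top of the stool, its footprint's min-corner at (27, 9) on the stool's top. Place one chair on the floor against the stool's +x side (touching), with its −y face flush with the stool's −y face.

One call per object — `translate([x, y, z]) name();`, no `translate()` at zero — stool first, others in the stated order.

stool();
translate([27, 9, 426]) spool();
translate([251, 0, 0]) chair();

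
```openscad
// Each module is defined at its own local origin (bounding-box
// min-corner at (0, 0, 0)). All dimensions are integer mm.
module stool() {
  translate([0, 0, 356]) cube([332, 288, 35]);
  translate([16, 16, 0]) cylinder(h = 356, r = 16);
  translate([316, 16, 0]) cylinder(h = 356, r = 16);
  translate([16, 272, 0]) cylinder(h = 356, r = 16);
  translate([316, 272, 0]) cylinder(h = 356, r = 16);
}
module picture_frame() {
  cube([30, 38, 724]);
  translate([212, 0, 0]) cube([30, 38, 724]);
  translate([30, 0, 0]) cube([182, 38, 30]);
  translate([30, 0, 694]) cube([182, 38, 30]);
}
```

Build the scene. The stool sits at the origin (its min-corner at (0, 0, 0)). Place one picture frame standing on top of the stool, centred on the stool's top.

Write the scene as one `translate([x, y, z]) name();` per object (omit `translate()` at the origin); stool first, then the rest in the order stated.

stool();
translate([45, 125, 391]) picture_frame();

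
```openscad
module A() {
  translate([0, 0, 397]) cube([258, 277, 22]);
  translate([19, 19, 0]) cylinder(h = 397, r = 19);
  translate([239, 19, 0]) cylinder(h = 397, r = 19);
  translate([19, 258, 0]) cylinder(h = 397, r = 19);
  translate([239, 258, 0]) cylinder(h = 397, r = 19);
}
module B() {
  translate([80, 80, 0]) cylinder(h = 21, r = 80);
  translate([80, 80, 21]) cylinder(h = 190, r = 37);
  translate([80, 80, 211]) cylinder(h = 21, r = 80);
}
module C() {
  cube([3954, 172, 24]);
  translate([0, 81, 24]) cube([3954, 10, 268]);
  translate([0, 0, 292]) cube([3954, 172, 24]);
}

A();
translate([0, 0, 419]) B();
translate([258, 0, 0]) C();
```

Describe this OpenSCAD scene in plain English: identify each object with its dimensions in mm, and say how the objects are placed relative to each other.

A is a simple wooden stool: a rectangular seat 258 mm (x) by 277 mm (y), 22 mm thick, top face at z = 419 mm, on four round legs, each 38 mm in diameter. The legs rest on z = 0, each leg's axis is inset half a diameter from the nearest pair of seat edges (so the leg's bounding box is flush with the corner).

B is a spool: two coaxial disc flanges of radius 80 mm and thickness 21 mm, joined by a core cylinder of radius 37 mm and height 190 mm. The lower flange rests on z = 0 and the three cylinders share a vertical axis.

C is an I-beam lying along x, 3954 mm long. Overall section height 316 mm. Two flanges 172 mm wide (y) and 24 mm thick, one on the floor and one at the top; a web 10 mm thick runs between them, centred on the flange width.

The spool is on top of the stool. The I-beam is against the stool's +x side, with their −y faces flush.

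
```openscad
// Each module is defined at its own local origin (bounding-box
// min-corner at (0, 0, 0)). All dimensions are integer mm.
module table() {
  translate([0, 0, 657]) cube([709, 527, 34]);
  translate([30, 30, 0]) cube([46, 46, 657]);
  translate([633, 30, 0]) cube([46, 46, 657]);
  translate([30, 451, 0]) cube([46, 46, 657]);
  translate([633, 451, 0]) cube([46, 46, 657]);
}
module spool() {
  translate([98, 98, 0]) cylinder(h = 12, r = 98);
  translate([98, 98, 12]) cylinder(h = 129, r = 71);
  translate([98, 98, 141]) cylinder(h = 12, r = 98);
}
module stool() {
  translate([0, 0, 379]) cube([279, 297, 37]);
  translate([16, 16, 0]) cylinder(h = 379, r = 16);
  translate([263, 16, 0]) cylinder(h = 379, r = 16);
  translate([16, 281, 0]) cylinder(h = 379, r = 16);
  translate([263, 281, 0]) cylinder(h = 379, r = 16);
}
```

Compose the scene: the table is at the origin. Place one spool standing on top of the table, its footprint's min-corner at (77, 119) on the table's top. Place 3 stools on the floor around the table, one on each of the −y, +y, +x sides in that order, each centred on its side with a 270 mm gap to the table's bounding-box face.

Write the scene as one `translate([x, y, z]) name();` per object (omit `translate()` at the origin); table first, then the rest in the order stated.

table();
translate([77, 119, 691]) spool();
translate([215, -567, 0]) stool();
translate([215, 797, 0]) stool();
translate([979, 115, 0]) stool();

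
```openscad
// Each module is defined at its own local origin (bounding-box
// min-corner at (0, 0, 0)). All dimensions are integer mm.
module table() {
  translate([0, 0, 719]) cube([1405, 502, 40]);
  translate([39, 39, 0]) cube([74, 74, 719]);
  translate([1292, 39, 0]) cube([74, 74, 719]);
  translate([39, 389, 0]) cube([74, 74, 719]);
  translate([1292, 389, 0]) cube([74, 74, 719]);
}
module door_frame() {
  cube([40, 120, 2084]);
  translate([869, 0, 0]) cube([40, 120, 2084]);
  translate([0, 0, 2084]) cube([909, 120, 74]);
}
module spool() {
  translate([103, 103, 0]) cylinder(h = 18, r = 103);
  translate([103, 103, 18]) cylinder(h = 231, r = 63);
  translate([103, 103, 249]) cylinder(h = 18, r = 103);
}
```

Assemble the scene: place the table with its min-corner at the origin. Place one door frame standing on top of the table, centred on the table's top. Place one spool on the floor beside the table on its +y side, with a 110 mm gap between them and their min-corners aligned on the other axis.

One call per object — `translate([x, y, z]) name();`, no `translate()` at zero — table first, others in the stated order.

table();
translate([248, 191, 759]) door_frame();
translate([0, 612, 0]) spool();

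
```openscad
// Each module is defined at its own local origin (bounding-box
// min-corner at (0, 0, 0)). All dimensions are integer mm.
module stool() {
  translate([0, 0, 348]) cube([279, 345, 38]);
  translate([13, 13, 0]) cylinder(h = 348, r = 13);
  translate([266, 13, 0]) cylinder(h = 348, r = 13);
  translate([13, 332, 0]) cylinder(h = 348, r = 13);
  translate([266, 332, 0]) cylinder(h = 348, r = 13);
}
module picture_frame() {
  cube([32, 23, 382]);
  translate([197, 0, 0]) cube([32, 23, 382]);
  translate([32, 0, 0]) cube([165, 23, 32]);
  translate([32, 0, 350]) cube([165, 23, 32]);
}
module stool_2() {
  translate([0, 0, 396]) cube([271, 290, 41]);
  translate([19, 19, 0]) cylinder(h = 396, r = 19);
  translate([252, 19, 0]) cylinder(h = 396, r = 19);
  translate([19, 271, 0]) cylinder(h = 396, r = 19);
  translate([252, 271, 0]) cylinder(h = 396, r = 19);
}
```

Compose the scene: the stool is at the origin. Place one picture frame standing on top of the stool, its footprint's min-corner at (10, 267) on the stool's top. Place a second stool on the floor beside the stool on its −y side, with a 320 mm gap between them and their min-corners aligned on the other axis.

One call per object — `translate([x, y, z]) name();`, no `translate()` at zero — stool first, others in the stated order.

stool();
translate([10, 267, 386]) picture_frame();
translate([0, -610, 0]) stool_2();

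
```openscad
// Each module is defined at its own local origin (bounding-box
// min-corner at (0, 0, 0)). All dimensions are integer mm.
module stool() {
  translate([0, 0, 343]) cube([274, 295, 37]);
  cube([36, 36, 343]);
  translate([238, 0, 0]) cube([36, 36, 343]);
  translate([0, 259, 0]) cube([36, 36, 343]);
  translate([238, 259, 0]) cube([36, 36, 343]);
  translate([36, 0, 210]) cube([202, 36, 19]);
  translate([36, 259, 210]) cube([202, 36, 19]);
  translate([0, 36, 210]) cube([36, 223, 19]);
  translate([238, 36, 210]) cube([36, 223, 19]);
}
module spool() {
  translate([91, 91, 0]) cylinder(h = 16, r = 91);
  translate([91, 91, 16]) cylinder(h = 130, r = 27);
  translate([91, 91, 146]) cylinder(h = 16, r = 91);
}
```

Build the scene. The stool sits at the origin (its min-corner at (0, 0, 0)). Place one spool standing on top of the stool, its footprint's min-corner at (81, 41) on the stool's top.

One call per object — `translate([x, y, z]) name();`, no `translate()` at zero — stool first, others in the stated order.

stool();
translate([81, 41, 380]) spool();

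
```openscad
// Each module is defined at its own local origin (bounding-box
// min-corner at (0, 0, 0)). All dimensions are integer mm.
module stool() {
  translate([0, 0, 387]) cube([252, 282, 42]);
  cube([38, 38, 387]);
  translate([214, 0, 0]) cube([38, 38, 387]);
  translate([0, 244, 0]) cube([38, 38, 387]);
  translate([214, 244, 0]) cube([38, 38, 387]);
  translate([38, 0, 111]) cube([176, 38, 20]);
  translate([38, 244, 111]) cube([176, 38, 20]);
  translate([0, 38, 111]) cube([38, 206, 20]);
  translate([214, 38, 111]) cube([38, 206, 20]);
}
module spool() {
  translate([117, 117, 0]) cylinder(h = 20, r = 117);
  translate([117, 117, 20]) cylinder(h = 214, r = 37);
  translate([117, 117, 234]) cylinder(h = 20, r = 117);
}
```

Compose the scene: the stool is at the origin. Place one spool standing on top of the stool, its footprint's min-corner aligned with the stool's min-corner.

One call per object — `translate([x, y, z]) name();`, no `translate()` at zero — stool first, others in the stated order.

stool();
translate([0, 0, 429]) spool();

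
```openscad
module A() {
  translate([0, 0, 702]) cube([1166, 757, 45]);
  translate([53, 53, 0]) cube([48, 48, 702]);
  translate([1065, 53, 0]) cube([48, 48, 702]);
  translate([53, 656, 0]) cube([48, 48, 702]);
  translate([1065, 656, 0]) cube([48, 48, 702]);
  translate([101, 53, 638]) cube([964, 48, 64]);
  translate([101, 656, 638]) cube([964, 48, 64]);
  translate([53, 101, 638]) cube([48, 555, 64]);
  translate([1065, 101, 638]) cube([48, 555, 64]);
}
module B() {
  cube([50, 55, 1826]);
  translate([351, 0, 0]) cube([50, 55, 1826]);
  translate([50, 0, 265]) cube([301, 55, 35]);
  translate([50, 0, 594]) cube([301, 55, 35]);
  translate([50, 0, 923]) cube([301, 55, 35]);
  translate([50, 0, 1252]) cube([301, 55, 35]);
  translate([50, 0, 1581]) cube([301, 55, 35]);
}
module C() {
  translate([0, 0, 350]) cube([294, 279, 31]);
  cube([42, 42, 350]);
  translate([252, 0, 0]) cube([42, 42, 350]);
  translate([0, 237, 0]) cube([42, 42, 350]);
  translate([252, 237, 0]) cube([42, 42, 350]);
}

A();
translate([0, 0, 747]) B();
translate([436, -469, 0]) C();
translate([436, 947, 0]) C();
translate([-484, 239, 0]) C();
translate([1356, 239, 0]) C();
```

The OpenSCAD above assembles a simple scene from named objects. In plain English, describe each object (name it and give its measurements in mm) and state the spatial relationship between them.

A is a table: top 1166 mm (x) × 757 mm (y), 45 mm thick, upper face at z = 747 mm, on four 48×48 mm square legs, each inset 53 mm from the nearest pair of top edges, running from z = 0 to the bottom of the top. Four apron rails, 48 mm thick and 64 mm tall, run between adjacent legs with their top edges flush with the underside of the top and their outer faces flush with the legs' outer faces.

B is a wooden ladder with two side rails of 50×55 mm section and 1826 mm height, set 401 mm apart overall. Between them run 5 rectangular rungs (55 mm deep, 35 mm thick), front faces flush with the rails' −y face. The bottom of the first rung is 265 mm above the floor and each subsequent rung is 329 mm higher than the one below.

C is a simple wooden stool: a rectangular seat 294 mm (x) by 279 mm (y), 31 mm thick, top face at z = 381 mm, on four square legs, each 42×42 mm in cross-section. The legs rest on z = 0, each flush with a corner of the seat.

The ladder is on top of the table. Four stools sit around the table at the −y, +y, −x, +x sides.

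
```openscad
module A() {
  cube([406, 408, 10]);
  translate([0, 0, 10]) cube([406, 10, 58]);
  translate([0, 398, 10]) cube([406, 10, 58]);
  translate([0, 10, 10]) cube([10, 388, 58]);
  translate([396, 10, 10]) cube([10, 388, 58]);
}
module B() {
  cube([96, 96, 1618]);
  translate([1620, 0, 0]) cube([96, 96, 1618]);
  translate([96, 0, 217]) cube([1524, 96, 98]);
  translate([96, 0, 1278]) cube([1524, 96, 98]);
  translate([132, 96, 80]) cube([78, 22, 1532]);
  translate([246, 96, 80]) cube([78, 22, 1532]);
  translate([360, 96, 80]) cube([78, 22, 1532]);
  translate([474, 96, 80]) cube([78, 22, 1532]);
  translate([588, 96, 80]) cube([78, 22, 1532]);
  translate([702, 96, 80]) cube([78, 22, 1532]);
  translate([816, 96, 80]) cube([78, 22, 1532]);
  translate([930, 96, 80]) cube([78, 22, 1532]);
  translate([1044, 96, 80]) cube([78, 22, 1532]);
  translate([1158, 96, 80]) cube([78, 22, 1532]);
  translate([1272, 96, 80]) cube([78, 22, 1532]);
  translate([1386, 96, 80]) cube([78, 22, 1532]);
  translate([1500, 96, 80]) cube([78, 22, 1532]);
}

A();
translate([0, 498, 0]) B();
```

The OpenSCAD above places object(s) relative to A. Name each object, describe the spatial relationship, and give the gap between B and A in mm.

A is an open box. B is a fence section. The fence section is on the floor beside the open box on its +y side. The gap between the fence section and the open box is 90 mm.

The fence section's nearest face is 90 mm from the open box's +y face.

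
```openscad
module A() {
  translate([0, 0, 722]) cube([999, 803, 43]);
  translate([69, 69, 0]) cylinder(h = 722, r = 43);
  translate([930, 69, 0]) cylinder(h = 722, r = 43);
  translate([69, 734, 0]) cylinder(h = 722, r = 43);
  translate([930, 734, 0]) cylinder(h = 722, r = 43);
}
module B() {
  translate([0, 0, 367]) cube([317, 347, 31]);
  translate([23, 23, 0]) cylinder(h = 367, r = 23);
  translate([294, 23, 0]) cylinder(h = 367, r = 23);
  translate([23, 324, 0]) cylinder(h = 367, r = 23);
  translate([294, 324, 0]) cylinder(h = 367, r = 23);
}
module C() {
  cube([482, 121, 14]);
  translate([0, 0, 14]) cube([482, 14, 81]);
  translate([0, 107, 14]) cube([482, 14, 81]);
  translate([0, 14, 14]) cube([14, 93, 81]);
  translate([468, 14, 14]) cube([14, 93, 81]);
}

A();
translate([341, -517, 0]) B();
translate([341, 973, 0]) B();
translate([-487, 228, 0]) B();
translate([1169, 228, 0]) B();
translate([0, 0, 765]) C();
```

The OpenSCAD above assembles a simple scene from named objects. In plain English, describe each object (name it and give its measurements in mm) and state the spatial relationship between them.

A is a rectangular dining table. The top is 999×803×43 mm with its upper surface at z = 765 mm. It stands on four round legs of 86 mm diameter, each leg's bounding box inset 26 mm from the nearest pair of top edges, running from the floor to the underside of the top.

B is a four-legged stool. The seat is 317×347 mm, 31 mm thick, top at z = 398 mm. It stands on four round legs, each 46 mm in diameter, from z = 0 to the seat underside, each leg's axis is inset half a diameter from the nearest pair of seat edges (so the leg's bounding box is flush with the corner).

C is an open storage box with external size 482×121×95 mm and wall thickness 14 mm (the base is also 14 mm thick). The base covers the whole footprint; the four walls stand on the base, with the y-facing walls full-width and the x-facing walls fitting between their inner faces.

Four stools sit around the table at the −y, +y, −x, +x sides. The open box is on top of the table.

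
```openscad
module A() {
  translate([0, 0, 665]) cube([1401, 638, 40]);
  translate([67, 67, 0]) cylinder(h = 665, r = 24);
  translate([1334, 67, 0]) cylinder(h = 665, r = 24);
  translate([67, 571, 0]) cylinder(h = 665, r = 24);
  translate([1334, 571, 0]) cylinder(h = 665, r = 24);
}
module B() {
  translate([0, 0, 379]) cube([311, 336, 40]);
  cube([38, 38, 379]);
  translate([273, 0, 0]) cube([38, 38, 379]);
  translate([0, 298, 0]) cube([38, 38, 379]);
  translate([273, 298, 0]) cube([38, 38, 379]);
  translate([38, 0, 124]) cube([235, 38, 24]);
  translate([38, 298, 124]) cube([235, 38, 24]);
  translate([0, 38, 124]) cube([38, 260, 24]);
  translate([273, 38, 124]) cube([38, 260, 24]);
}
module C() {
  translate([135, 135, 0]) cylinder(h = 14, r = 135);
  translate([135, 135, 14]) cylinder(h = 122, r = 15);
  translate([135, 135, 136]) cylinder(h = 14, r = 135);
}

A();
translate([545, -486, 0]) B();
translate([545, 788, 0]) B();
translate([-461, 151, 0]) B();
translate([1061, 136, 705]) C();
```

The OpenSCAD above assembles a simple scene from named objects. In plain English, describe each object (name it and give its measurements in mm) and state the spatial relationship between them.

A is a rectangular dining table. The top is 1401×638×40 mm with its upper surface at z = 705 mm. It stands on four round legs of 48 mm diameter, each leg's bounding box inset 43 mm from the nearest pair of top edges, running from the floor to the underside of the top.

B is a four-legged stool. The seat is 311×336 mm, 40 mm thick, top at z = 419 mm. It stands on four square legs, each 38×38 mm in cross-section, from z = 0 to the seat underside, each flush with a corner of the seat. Four stretchers, 38 mm wide and 24 mm tall, connect adjacent legs with their undersides at z = 124 mm, each running between the inner faces of the legs it joins and aligned with the legs' outer faces on the other axis.

C is a spool: two coaxial disc flanges of radius 135 mm and thickness 14 mm, joined by a core cylinder of radius 15 mm and height 122 mm. The lower flange rests on z = 0 and the three cylinders share a vertical axis.

Three stools sit around the table at the −y, +y, −x sides. The spool is on top of the table.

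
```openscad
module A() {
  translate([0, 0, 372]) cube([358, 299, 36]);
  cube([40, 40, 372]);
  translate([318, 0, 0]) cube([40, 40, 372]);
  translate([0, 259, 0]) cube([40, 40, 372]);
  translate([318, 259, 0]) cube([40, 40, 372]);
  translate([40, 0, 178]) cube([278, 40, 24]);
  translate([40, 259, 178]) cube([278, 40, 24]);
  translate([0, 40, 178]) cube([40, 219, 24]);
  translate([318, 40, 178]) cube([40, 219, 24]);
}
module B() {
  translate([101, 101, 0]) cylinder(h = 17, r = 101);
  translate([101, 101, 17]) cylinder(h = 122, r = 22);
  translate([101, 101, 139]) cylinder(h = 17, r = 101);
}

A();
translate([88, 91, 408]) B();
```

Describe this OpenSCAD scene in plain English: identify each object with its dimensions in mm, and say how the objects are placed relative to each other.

A is a four-legged stool. The seat is 358×299 mm, 36 mm thick, top at z = 408 mm. It stands on four square legs, each 40×40 mm in cross-section, from z = 0 to the seat underside, each flush with a corner of the seat. Four stretchers, 40 mm wide and 24 mm tall, connect adjacent legs with their undersides at z = 178 mm, each running between the inner faces of the legs it joins and aligned with the legs' outer faces on the other axis.

B is a spool: two coaxial disc flanges of radius 101 mm and thickness 17 mm, joined by a core cylinder of radius 22 mm and height 122 mm. The lower flange rests on z = 0 and the three cylinders share a vertical axis.

The spool is on top of the stool.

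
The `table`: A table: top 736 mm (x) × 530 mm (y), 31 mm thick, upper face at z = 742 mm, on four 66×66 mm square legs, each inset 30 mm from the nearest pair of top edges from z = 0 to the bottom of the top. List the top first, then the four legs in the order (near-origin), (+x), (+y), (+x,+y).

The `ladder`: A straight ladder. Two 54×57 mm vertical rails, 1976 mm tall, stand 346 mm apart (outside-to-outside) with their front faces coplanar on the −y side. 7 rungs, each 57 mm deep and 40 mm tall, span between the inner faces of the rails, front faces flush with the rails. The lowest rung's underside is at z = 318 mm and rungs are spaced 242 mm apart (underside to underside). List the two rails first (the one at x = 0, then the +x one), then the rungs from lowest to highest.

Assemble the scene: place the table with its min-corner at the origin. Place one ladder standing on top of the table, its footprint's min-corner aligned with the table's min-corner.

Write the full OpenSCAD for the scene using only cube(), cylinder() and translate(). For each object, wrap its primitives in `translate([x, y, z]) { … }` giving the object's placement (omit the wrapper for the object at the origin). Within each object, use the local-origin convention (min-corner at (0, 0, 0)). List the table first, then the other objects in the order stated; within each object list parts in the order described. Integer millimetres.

translate([0, 0, 711]) cube([736, 530, 31]);
translate([30, 30, 0]) cube([66, 66, 711]);
translate([640, 30, 0]) cube([66, 66, 711]);
translate([30, 434, 0]) cube([66, 66, 711]);
translate([640, 434, 0]) cube([66, 66, 711]);
translate([0, 0, 742]) {
  cube([54, 57, 1976]);
  translate([292, 0, 0]) cube([54, 57, 1976]);
  translate([54, 0, 318]) cube([238, 57, 40]);
  translate([54, 0, 560]) cube([238, 57, 40]);
  translate([54, 0, 802]) cube([238, 57, 40]);
  translate([54, 0, 1044]) cube([238, 57, 40]);
  translate([54, 0, 1286]) cube([238, 57, 40]);
  translate([54, 0, 1528]) cube([238, 57, 40]);
  translate([54, 0, 1770]) cube([238, 57, 40]);
}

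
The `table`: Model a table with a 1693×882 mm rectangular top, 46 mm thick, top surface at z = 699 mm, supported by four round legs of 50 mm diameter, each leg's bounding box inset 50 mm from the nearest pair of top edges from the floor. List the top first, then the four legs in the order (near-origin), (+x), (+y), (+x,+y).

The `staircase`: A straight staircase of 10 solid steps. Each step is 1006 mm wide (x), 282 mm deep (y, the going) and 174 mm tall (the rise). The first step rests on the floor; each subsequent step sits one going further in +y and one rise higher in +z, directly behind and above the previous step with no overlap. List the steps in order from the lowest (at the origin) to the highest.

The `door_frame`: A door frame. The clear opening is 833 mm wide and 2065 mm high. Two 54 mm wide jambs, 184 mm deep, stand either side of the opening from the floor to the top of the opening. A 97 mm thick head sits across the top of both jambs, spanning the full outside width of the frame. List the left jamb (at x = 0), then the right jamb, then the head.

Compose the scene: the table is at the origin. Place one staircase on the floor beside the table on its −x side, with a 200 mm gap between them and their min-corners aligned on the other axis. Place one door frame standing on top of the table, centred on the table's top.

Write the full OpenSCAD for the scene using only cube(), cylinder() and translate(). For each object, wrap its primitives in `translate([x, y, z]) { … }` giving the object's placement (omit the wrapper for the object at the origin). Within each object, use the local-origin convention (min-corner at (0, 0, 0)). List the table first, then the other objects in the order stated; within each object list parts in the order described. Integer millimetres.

translate([0, 0, 653]) cube([1693, 882, 46]);
translate([75, 75, 0]) cylinder(h = 653, r = 25);
translate([1618, 75, 0]) cylinder(h = 653, r = 25);
translate([75, 807, 0]) cylinder(h = 653, r = 25);
translate([1618, 807, 0]) cylinder(h = 653, r = 25);
translate([-1206, 0, 0]) {
  cube([1006, 282, 174]);
  translate([0, 282, 174]) cube([1006, 282, 174]);
  translate([0, 564, 348]) cube([1006, 282, 174]);
  translate([0, 846, 522]) cube([1006, 282, 174]);
  translate([0, 1128, 696]) cube([1006, 282, 174]);
  translate([0, 1410, 870]) cube([1006, 282, 174]);
  translate([0, 1692, 1044]) cube([1006, 282, 174]);
  translate([0, 1974, 1218]) cube([1006, 282, 174]);
  translate([0, 2256, 1392]) cube([1006, 282, 174]);
  translate([0, 2538, 1566]) cube([1006, 282, 174]);
}
translate([376, 349, 699]) {
  cube([54, 184, 2065]);
  translate([887, 0, 0]) cube([54, 184, 2065]);
  translate([0, 0, 2065]) cube([941, 184, 97]);
}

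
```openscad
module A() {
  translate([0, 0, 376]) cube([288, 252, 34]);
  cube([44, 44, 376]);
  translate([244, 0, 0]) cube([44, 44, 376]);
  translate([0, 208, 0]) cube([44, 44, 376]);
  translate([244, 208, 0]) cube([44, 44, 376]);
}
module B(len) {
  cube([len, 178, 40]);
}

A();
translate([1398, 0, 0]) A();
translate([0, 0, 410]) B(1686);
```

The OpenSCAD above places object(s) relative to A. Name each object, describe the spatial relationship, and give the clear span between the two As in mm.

A is a stool. B is a beam. A beam spans the tops of two stools. The clear span between the two stools is 1110 mm.

Second stool starts at x = 1398; first ends at x = 288; clear span = 1398 − 288 = 1110 mm.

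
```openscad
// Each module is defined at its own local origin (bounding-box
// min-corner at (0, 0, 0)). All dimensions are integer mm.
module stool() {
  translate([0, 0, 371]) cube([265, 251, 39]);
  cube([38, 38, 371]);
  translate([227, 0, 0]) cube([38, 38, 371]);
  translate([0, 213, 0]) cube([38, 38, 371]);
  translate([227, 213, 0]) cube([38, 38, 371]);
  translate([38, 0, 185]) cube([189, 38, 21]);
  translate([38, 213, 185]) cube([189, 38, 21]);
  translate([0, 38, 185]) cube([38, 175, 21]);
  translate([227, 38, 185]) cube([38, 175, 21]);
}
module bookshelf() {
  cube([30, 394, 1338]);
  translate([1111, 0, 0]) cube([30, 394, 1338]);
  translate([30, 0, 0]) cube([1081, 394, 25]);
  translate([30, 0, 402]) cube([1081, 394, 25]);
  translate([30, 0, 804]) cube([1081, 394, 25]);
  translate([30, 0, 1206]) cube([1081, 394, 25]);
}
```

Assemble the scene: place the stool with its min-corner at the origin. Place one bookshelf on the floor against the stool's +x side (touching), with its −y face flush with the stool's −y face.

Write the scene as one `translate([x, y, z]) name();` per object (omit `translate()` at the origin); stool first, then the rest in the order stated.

stool();
translate([265, 0, 0]) bookshelf();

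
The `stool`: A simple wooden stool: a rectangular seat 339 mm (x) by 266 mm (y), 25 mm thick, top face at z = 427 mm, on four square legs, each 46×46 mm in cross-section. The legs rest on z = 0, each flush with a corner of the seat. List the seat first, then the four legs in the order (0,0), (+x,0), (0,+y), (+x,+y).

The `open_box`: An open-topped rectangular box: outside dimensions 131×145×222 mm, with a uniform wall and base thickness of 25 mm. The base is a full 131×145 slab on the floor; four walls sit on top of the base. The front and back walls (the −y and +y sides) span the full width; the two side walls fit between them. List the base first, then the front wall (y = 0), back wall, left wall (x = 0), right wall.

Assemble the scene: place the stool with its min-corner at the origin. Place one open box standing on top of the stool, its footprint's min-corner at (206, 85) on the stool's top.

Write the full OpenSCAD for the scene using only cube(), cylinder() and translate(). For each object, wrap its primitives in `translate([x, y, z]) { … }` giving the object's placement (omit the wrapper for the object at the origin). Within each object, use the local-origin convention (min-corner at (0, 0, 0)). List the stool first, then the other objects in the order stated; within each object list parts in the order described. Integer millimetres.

translate([0, 0, 402]) cube([339, 266, 25]);
cube([46, 46, 402]);
translate([293, 0, 0]) cube([46, 46, 402]);
translate([0, 220, 0]) cube([46, 46, 402]);
translate([293, 220, 0]) cube([46, 46, 402]);
translate([206, 85, 427]) {
  cube([131, 145, 25]);
  translate([0, 0, 25]) cube([131, 25, 197]);
  translate([0, 120, 25]) cube([131, 25, 197]);
  translate([0, 25, 25]) cube([25, 95, 197]);
  translate([106, 25, 25]) cube([25, 95, 197]);
}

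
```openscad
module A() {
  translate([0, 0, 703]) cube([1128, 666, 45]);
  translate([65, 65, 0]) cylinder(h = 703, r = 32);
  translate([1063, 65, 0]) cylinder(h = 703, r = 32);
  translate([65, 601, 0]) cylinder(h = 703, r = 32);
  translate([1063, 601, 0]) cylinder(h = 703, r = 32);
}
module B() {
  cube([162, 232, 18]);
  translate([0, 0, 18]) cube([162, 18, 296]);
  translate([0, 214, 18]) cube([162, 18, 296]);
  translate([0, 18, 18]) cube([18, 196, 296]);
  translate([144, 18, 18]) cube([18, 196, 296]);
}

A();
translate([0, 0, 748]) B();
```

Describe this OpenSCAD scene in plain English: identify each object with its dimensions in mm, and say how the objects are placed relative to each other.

A is a table with a 1128×666 mm rectangular top, 45 mm thick, top surface at z = 748 mm, supported by four round legs of 64 mm diameter, each leg's bounding box inset 33 mm from the nearest pair of top edges, running from the floor.

B is an open-topped rectangular box: outside dimensions 162×232×314 mm, with a uniform wall and base thickness of 18 mm. The base is a full 162×232 slab on the floor; four walls sit on top of the base. The front and back walls (the −y and +y sides) span the full width; the two side walls fit between them.

The open box is on top of the table.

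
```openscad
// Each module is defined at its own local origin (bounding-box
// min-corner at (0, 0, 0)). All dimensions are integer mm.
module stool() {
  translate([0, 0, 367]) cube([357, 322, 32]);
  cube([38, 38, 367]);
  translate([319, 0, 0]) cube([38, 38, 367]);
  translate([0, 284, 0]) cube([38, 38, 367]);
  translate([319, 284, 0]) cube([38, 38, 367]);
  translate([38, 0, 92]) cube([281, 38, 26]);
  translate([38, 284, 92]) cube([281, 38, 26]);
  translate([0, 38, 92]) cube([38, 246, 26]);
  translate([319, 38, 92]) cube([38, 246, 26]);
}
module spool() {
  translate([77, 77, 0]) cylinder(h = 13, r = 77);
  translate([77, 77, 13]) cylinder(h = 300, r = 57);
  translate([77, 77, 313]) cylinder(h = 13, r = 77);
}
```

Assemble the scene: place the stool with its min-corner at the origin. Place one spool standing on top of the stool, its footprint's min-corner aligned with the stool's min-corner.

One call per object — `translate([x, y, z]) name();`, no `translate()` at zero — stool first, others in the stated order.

stool();
translate([0, 0, 399]) spool();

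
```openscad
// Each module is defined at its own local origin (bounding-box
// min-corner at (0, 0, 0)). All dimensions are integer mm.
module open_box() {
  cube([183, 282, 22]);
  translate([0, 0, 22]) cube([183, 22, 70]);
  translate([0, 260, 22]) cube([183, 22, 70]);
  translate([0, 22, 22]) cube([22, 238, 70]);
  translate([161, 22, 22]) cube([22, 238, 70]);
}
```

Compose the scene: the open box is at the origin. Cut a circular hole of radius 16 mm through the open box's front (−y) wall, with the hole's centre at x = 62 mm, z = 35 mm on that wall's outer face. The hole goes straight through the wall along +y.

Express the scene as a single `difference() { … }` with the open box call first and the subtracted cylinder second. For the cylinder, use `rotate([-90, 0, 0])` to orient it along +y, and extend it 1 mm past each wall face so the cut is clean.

difference() {
  open_box();
  translate([62, -1, 35]) rotate([-90, 0, 0]) cylinder(h = 24, r = 16);
}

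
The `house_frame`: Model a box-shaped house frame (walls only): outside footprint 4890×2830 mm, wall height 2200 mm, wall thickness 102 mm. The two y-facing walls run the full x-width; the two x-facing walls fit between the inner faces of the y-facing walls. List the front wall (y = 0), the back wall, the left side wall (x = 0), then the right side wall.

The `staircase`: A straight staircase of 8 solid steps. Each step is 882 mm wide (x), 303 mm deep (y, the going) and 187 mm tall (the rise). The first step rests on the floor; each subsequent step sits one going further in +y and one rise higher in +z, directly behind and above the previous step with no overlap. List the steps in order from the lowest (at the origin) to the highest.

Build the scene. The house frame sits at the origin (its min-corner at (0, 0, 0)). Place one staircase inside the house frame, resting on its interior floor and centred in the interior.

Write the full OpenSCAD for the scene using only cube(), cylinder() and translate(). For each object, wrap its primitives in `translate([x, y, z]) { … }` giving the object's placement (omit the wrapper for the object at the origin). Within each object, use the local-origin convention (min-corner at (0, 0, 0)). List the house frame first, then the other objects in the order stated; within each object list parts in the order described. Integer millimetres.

cube([4890, 102, 2200]);
translate([0, 2728, 0]) cube([4890, 102, 2200]);
translate([0, 102, 0]) cube([102, 2626, 2200]);
translate([4788, 102, 0]) cube([102, 2626, 2200]);
translate([2004, 203, 0]) {
  cube([882, 303, 187]);
  translate([0, 303, 187]) cube([882, 303, 187]);
  translate([0, 606, 374]) cube([882, 303, 187]);
  translate([0, 909, 561]) cube([882, 303, 187]);
  translate([0, 1212, 748]) cube([882, 303, 187]);
  translate([0, 1515, 935]) cube([882, 303, 187]);
  translate([0, 1818, 1122]) cube([882, 303, 187]);
  translate([0, 2121, 1309]) cube([882, 303, 187]);
}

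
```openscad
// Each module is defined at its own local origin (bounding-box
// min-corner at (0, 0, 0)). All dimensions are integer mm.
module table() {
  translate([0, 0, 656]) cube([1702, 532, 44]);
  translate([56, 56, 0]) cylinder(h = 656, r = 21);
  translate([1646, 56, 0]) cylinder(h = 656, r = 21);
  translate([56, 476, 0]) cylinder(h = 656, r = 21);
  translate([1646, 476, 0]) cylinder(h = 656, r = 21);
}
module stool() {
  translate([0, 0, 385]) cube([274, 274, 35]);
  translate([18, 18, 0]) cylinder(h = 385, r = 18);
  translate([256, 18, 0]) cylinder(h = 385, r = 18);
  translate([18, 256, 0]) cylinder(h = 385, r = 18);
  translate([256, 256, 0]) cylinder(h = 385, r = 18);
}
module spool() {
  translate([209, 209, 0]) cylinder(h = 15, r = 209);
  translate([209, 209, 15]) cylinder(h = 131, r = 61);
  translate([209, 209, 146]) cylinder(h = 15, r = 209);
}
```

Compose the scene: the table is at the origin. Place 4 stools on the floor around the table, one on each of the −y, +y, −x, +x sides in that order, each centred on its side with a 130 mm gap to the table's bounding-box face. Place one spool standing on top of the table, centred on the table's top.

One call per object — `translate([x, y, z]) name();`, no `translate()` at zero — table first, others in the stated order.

table();
translate([714, -404, 0]) stool();
translate([714, 662, 0]) stool();
translate([-404, 129, 0]) stool();
translate([1832, 129, 0]) stool();
translate([642, 57, 700]) spool();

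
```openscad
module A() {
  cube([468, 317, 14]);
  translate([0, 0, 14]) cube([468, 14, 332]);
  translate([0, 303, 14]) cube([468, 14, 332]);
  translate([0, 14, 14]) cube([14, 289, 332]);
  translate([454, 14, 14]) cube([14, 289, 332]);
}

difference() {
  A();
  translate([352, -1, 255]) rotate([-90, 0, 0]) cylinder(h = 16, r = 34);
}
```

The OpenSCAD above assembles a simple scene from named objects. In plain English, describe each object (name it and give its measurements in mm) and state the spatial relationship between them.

A is an open-topped rectangular box: outside dimensions 468×317×346 mm, with a uniform wall and base thickness of 14 mm. The base is a full 468×317 slab on the floor; four walls sit on top of the base. The front and back walls (the −y and +y sides) span the full width; the two side walls fit between them.

The open box has a circular hole of radius 34 mm through its front wall, centred at (x = 352, z = 255).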